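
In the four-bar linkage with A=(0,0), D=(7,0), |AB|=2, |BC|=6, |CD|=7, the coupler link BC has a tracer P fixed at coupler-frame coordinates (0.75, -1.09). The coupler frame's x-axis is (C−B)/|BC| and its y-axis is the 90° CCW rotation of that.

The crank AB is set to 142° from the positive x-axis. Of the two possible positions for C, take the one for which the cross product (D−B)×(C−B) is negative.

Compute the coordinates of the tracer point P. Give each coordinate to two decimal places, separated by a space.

-2.18 0.05

A=(0,0), D=(7.00,0)
B = A + 2.00·(cos142°, sin142°) = (-1.5760, 1.2313)
|BD| = 8.6640
circle(B,6.00) ∩ circle(D,7.00): a=3.5817, h=4.8136
  candidates: C₊=(2.6535,5.4871) cross=41.705; C₋=(1.2853,-4.0425) cross=-41.705
  mode - wants cross < 0 → take C=(1.2853,-4.0425) (cross=-41.705)
ex = (C−B)/|BC| = (0.4769,-0.8790); ey = (0.8790,0.4769)
P = B + 0.75·ex + -1.09·ey = (-2.1764,0.0523)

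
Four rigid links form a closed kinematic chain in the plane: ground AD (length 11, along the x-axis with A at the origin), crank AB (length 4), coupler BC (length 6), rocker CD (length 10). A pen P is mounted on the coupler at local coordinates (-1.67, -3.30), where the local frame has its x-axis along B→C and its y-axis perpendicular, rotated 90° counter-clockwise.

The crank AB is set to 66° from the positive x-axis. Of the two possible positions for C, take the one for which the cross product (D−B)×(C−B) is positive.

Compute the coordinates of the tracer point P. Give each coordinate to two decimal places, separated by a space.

3.13 0.27

A=(0,0), D=(11.00,0)
B = A + 4.00·(cos66°, sin66°) = (1.6269, 3.6542)
|BD| = 10.0602
circle(B,6.00) ∩ circle(D,10.00): a=1.8492, h=5.7079
  candidates: C₊=(5.4232,8.3005) cross=57.423; C₋=(1.2766,-2.3356) cross=-57.423
  mode + wants cross > 0 → take C=(5.4232,8.3005) (cross=57.423)
ex = (C−B)/|BC| = (0.6327,0.7744); ey = (-0.7744,0.6327)
P = B + -1.67·ex + -3.30·ey = (3.1258,0.2730)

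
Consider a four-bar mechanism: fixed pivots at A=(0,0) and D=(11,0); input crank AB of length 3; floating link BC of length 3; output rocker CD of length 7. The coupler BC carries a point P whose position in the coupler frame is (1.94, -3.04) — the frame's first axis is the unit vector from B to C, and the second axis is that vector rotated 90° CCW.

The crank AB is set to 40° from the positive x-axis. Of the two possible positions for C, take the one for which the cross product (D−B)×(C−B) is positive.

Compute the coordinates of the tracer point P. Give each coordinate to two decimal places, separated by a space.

A=(0,0), D=(11.00,0)
B = A + 3.00·(cos40°, sin40°) = (2.2981, 1.9284)
|BD| = 8.9130
circle(B,3.00) ∩ circle(D,7.00): a=2.2126, h=2.0260
  candidates: C₊=(4.8966,3.4276) cross=18.057; C₋=(4.0200,-0.5283) cross=-18.057
  mode + wants cross > 0 → take C=(4.8966,3.4276) (cross=18.057)
ex = (C−B)/|BC| = (0.8662,0.4998); ey = (-0.4998,0.8662)
P = B + 1.94·ex + -3.04·ey = (5.4978,0.2648)

5.50 0.26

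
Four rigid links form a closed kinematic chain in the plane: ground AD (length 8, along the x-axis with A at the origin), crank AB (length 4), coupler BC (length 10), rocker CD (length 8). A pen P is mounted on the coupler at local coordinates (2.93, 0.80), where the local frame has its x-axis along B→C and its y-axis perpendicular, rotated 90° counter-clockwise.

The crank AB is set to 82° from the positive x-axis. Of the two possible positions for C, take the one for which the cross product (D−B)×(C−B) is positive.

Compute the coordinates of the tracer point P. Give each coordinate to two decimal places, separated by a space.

A=(0,0), D=(8.00,0)
B = A + 4.00·(cos82°, sin82°) = (0.5567, 3.9611)
|BD| = 8.4317
circle(B,10.00) ∩ circle(D,8.00): a=6.3506, h=7.7246
  candidates: C₊=(9.7918,7.7968) cross=65.131; C₋=(2.5340,-5.8415) cross=-65.131
  mode + wants cross > 0 → take C=(9.7918,7.7968) (cross=65.131)
ex = (C−B)/|BC| = (0.9235,0.3836); ey = (-0.3836,0.9235)
P = B + 2.93·ex + 0.80·ey = (2.9557,5.8237)

2.96 5.82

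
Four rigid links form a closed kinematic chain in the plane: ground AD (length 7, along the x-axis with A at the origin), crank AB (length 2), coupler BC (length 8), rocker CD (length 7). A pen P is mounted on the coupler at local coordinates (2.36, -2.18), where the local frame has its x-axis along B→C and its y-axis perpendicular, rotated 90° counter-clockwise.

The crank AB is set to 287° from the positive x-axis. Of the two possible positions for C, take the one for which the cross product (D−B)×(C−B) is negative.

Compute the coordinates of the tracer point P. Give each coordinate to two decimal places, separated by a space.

1.02 -5.10

A=(0,0), D=(7.00,0)
B = A + 2.00·(cos287°, sin287°) = (0.5847, -1.9126)
|BD| = 6.6943
circle(B,8.00) ∩ circle(D,7.00): a=4.4675, h=6.6364
  candidates: C₊=(2.9700,5.7235) cross=44.426; C₋=(6.7621,-6.9960) cross=-44.426
  mode - wants cross < 0 → take C=(6.7621,-6.9960) (cross=-44.426)
ex = (C−B)/|BC| = (0.7722,-0.6354); ey = (0.6354,0.7722)
P = B + 2.36·ex + -2.18·ey = (1.0218,-5.0955)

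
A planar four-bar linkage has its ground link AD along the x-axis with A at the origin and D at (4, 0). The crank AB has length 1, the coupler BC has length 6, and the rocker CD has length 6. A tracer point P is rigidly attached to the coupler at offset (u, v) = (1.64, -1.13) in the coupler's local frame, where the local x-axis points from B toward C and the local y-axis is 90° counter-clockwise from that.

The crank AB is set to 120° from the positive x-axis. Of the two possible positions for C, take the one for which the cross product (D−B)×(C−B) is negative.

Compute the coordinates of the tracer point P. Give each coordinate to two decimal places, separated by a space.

-1.28 -0.97

A=(0,0), D=(4.00,0)
B = A + 1.00·(cos120°, sin120°) = (-0.5000, 0.8660)
|BD| = 4.5826
circle(B,6.00) ∩ circle(D,6.00): a=2.2913, h=5.5453
  candidates: C₊=(2.7980,5.8784) cross=25.412; C₋=(0.7020,-5.0123) cross=-25.412
  mode - wants cross < 0 → take C=(0.7020,-5.0123) (cross=-25.412)
ex = (C−B)/|BC| = (0.2003,-0.9797); ey = (0.9797,0.2003)
P = B + 1.64·ex + -1.13·ey = (-1.2785,-0.9671)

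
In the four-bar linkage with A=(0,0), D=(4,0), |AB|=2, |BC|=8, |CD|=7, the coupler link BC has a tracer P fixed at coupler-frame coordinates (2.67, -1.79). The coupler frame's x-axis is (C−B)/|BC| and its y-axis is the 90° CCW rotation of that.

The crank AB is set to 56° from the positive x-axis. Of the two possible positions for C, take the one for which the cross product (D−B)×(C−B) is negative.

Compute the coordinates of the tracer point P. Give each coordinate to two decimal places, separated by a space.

A=(0,0), D=(4.00,0)
B = A + 2.00·(cos56°, sin56°) = (1.1184, 1.6581)
|BD| = 3.3246
circle(B,8.00) ∩ circle(D,7.00): a=3.9182, h=6.9748
  candidates: C₊=(7.9931,5.7494) cross=23.188; C₋=(1.0360,-6.3415) cross=-23.188
  mode - wants cross < 0 → take C=(1.0360,-6.3415) (cross=-23.188)
ex = (C−B)/|BC| = (-0.0103,-0.9999); ey = (0.9999,-0.0103)
P = B + 2.67·ex + -1.79·ey = (-0.6990,-0.9933)

-0.70 -0.99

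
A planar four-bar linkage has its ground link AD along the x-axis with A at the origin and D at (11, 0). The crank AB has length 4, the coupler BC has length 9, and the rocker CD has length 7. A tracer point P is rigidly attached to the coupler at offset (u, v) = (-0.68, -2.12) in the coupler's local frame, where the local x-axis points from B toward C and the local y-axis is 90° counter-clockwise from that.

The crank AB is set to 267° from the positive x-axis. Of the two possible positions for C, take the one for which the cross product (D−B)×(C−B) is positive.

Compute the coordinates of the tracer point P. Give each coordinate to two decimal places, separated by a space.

A=(0,0), D=(11.00,0)
B = A + 4.00·(cos267°, sin267°) = (-0.2093, -3.9945)
|BD| = 11.8998
circle(B,9.00) ∩ circle(D,7.00): a=7.2945, h=5.2717
  candidates: C₊=(4.8923,3.4199) cross=62.732; C₋=(8.4315,-6.5117) cross=-62.732
  mode + wants cross > 0 → take C=(4.8923,3.4199) (cross=62.732)
ex = (C−B)/|BC| = (0.5668,0.8238); ey = (-0.8238,0.5668)
P = B + -0.68·ex + -2.12·ey = (1.1517,-5.7564)

1.15 -5.76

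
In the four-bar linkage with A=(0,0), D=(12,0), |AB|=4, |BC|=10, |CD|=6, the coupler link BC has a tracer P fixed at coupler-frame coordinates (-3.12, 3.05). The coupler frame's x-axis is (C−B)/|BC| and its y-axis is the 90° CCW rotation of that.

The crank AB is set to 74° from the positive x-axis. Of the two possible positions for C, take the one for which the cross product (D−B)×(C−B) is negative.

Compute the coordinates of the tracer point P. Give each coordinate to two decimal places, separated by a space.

1.49 8.19

A=(0,0), D=(12.00,0)
B = A + 4.00·(cos74°, sin74°) = (1.1025, 3.8450)
|BD| = 11.5559
circle(B,10.00) ∩ circle(D,6.00): a=8.5471, h=5.1911
  candidates: C₊=(10.8899,5.8964) cross=59.987; C₋=(7.4354,-3.8941) cross=-59.987
  mode - wants cross < 0 → take C=(7.4354,-3.8941) (cross=-59.987)
ex = (C−B)/|BC| = (0.6333,-0.7739); ey = (0.7739,0.6333)
P = B + -3.12·ex + 3.05·ey = (1.4872,8.1912)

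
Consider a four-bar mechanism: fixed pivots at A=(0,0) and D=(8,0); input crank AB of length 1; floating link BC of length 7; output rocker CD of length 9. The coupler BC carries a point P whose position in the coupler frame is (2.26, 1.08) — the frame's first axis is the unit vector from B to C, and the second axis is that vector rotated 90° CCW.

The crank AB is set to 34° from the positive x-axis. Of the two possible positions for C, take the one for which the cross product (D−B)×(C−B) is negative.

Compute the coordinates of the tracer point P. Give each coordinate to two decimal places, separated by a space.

A=(0,0), D=(8.00,0)
B = A + 1.00·(cos34°, sin34°) = (0.8290, 0.5592)
|BD| = 7.1927
circle(B,7.00) ∩ circle(D,9.00): a=1.3719, h=6.8642
  candidates: C₊=(2.7304,7.2960) cross=49.373; C₋=(1.6631,-6.3909) cross=-49.373
  mode - wants cross < 0 → take C=(1.6631,-6.3909) (cross=-49.373)
ex = (C−B)/|BC| = (0.1192,-0.9929); ey = (0.9929,0.1192)
P = B + 2.26·ex + 1.08·ey = (2.1706,-1.5560)

2.17 -1.56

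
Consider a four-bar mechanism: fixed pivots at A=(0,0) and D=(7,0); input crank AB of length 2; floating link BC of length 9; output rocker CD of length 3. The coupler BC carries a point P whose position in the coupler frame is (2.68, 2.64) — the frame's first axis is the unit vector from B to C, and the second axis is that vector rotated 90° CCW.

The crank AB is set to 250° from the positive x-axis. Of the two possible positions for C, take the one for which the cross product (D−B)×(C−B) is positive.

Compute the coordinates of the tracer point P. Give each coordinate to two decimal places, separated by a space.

A=(0,0), D=(7.00,0)
B = A + 2.00·(cos250°, sin250°) = (-0.6840, -1.8794)
|BD| = 7.9105
circle(B,9.00) ∩ circle(D,3.00): a=8.5062, h=2.9403
  candidates: C₊=(6.8800,2.9976) cross=23.259; C₋=(8.2771,-2.7146) cross=-23.259
  mode + wants cross > 0 → take C=(6.8800,2.9976) (cross=23.259)
ex = (C−B)/|BC| = (0.8405,0.5419); ey = (-0.5419,0.8405)
P = B + 2.68·ex + 2.64·ey = (0.1378,1.7917)

0.14 1.79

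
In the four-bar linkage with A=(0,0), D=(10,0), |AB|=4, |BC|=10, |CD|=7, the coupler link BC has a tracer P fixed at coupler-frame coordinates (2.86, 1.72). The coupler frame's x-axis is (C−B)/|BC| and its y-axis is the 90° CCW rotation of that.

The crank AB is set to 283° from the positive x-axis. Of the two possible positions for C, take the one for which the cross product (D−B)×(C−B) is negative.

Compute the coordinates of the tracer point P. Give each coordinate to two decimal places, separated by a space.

A=(0,0), D=(10.00,0)
B = A + 4.00·(cos283°, sin283°) = (0.8998, -3.8975)
|BD| = 9.8997
circle(B,10.00) ∩ circle(D,7.00): a=7.5257, h=6.5851
  candidates: C₊=(5.2252,5.1187) cross=65.191; C₋=(10.4103,-6.9880) cross=-65.191
  mode - wants cross < 0 → take C=(10.4103,-6.9880) (cross=-65.191)
ex = (C−B)/|BC| = (0.9510,-0.3090); ey = (0.3090,0.9510)
P = B + 2.86·ex + 1.72·ey = (4.1514,-3.1456)

4.15 -3.15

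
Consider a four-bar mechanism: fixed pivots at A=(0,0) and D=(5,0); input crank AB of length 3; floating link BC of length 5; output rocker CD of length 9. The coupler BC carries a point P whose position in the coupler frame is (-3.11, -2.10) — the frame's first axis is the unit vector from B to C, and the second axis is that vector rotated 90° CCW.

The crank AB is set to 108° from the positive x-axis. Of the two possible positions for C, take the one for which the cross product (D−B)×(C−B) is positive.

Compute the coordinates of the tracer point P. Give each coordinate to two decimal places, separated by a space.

0.32 -0.68

A=(0,0), D=(5.00,0)
B = A + 3.00·(cos108°, sin108°) = (-0.9271, 2.8532)
|BD| = 6.5780
circle(B,5.00) ∩ circle(D,9.00): a=-0.9676, h=4.9055
  candidates: C₊=(0.3288,7.6929) cross=32.268; C₋=(-3.9266,-1.1472) cross=-32.268
  mode + wants cross > 0 → take C=(0.3288,7.6929) (cross=32.268)
ex = (C−B)/|BC| = (0.2512,0.9679); ey = (-0.9679,0.2512)
P = B + -3.11·ex + -2.10·ey = (0.3245,-0.6846)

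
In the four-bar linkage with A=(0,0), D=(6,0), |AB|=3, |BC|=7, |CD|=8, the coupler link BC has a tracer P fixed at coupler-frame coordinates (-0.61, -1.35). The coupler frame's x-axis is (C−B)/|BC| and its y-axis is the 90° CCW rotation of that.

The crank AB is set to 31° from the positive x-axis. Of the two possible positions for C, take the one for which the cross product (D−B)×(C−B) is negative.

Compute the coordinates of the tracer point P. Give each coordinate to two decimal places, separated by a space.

A=(0,0), D=(6.00,0)
B = A + 3.00·(cos31°, sin31°) = (2.5715, 1.5451)
|BD| = 3.7606
circle(B,7.00) ∩ circle(D,8.00): a=-0.1141, h=6.9991
  candidates: C₊=(5.3432,7.9730) cross=26.321; C₋=(-0.4082,-4.7890) cross=-26.321
  mode - wants cross < 0 → take C=(-0.4082,-4.7890) (cross=-26.321)
ex = (C−B)/|BC| = (-0.4257,-0.9049); ey = (0.9049,-0.4257)
P = B + -0.61·ex + -1.35·ey = (1.6096,2.6717)

1.61 2.67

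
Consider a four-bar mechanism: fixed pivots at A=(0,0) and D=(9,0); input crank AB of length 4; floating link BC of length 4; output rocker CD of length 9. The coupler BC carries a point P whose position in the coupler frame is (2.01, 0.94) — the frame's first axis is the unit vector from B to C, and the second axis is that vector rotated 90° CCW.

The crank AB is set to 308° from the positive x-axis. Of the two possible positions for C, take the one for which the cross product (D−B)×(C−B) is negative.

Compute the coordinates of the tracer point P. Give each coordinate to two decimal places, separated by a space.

3.85 -4.89

A=(0,0), D=(9.00,0)
B = A + 4.00·(cos308°, sin308°) = (2.4626, -3.1520)
|BD| = 7.2576
circle(B,4.00) ∩ circle(D,9.00): a=-0.8493, h=3.9088
  candidates: C₊=(-0.0000,-0.0000) cross=28.368; C₋=(3.3953,-7.0418) cross=-28.368
  mode - wants cross < 0 → take C=(3.3953,-7.0418) (cross=-28.368)
ex = (C−B)/|BC| = (0.2332,-0.9724); ey = (0.9724,0.2332)
P = B + 2.01·ex + 0.94·ey = (3.8454,-4.8875)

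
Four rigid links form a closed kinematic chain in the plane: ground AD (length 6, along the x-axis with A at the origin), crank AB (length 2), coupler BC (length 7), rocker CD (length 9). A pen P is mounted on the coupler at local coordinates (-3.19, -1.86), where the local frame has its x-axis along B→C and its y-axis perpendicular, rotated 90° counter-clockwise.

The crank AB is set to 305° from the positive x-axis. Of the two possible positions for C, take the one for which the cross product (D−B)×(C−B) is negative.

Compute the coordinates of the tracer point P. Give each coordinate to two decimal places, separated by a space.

A=(0,0), D=(6.00,0)
B = A + 2.00·(cos305°, sin305°) = (1.1472, -1.6383)
|BD| = 5.1219
circle(B,7.00) ∩ circle(D,9.00): a=-0.5629, h=6.9773
  candidates: C₊=(-1.6179,4.7924) cross=35.737; C₋=(2.8456,-8.4291) cross=-35.737
  mode - wants cross < 0 → take C=(2.8456,-8.4291) (cross=-35.737)
ex = (C−B)/|BC| = (0.2426,-0.9701); ey = (0.9701,0.2426)
P = B + -3.19·ex + -1.86·ey = (-1.4313,1.0051)

-1.43 1.01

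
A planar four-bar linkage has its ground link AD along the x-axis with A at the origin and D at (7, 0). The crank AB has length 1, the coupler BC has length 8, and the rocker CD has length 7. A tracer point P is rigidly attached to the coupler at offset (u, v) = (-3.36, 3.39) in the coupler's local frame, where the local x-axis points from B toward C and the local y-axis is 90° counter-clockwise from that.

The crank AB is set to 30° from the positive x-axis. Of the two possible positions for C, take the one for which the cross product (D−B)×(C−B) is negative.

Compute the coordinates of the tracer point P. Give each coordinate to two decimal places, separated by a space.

2.30 5.05

A=(0,0), D=(7.00,0)
B = A + 1.00·(cos30°, sin30°) = (0.8660, 0.5000)
|BD| = 6.1543
circle(B,8.00) ∩ circle(D,7.00): a=4.2958, h=6.7488
  candidates: C₊=(5.6959,6.8775) cross=41.534; C₋=(4.5993,-6.5755) cross=-41.534
  mode - wants cross < 0 → take C=(4.5993,-6.5755) (cross=-41.534)
ex = (C−B)/|BC| = (0.4667,-0.8844); ey = (0.8844,0.4667)
P = B + -3.36·ex + 3.39·ey = (2.2963,5.0537)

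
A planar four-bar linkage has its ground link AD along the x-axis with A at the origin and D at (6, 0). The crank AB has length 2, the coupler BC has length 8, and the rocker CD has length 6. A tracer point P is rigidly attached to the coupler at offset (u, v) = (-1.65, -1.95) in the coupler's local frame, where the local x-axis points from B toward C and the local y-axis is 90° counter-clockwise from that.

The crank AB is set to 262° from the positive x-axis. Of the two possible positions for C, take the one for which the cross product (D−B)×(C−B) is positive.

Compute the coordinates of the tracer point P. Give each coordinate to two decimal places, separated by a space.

A=(0,0), D=(6.00,0)
B = A + 2.00·(cos262°, sin262°) = (-0.2783, -1.9805)
|BD| = 6.5833
circle(B,8.00) ∩ circle(D,6.00): a=5.4182, h=5.8858
  candidates: C₊=(3.1182,5.2626) cross=38.748; C₋=(6.6596,-5.9636) cross=-38.748
  mode + wants cross > 0 → take C=(3.1182,5.2626) (cross=38.748)
ex = (C−B)/|BC| = (0.4246,0.9054); ey = (-0.9054,0.4246)
P = B + -1.65·ex + -1.95·ey = (0.7866,-4.3023)

0.79 -4.30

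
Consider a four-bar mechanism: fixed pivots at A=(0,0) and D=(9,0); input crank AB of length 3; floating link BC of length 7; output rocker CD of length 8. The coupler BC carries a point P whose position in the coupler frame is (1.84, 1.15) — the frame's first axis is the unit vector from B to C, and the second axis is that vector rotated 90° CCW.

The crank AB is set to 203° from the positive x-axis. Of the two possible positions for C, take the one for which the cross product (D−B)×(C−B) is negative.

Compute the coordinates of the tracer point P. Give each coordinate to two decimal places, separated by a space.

-0.60 -1.30

A=(0,0), D=(9.00,0)
B = A + 3.00·(cos203°, sin203°) = (-2.7615, -1.1722)
|BD| = 11.8198
circle(B,7.00) ∩ circle(D,8.00): a=5.2754, h=4.6011
  candidates: C₊=(2.0315,3.9294) cross=54.385; C₋=(2.9441,-5.2275) cross=-54.385
  mode - wants cross < 0 → take C=(2.9441,-5.2275) (cross=-54.385)
ex = (C−B)/|BC| = (0.8151,-0.5793); ey = (0.5793,0.8151)
P = B + 1.84·ex + 1.15·ey = (-0.5955,-1.3008)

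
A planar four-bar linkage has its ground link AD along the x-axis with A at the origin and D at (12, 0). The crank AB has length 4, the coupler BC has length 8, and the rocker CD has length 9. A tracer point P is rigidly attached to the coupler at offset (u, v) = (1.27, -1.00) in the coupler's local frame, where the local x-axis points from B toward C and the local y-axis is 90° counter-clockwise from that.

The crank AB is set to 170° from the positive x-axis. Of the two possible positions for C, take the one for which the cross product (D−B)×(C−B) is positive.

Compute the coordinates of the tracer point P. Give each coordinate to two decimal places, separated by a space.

A=(0,0), D=(12.00,0)
B = A + 4.00·(cos170°, sin170°) = (-3.9392, 0.6946)
|BD| = 15.9544
circle(B,8.00) ∩ circle(D,9.00): a=7.4444, h=2.9293
  candidates: C₊=(3.6257,3.2970) cross=46.735; C₋=(3.3706,-2.5560) cross=-46.735
  mode + wants cross > 0 → take C=(3.6257,3.2970) (cross=46.735)
ex = (C−B)/|BC| = (0.9456,0.3253); ey = (-0.3253,0.9456)
P = B + 1.27·ex + -1.00·ey = (-2.4130,0.1621)

-2.41 0.16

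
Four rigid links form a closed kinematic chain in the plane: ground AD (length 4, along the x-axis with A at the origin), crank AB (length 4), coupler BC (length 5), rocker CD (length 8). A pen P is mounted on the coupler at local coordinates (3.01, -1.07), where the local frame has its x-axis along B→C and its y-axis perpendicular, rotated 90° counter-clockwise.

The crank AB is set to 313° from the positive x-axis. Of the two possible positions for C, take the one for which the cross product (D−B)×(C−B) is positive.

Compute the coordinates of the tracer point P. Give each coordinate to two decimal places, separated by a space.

-0.24 -4.10

A=(0,0), D=(4.00,0)
B = A + 4.00·(cos313°, sin313°) = (2.7280, -2.9254)
|BD| = 3.1900
circle(B,5.00) ∩ circle(D,8.00): a=-4.5179, h=2.1422
  candidates: C₊=(-1.0380,-6.2144) cross=6.833; C₋=(2.8910,-7.9228) cross=-6.833
  mode + wants cross > 0 → take C=(-1.0380,-6.2144) (cross=6.833)
ex = (C−B)/|BC| = (-0.7532,-0.6578); ey = (0.6578,-0.7532)
P = B + 3.01·ex + -1.07·ey = (-0.2430,-4.0995)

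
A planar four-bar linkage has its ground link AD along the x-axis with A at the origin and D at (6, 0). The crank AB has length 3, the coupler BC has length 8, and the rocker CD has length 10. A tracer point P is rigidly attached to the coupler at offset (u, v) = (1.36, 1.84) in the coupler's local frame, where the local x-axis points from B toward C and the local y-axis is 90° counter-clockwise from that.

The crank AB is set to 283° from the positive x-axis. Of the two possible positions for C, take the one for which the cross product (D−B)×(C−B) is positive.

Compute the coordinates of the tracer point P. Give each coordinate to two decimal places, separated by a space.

A=(0,0), D=(6.00,0)
B = A + 3.00·(cos283°, sin283°) = (0.6749, -2.9231)
|BD| = 6.0747
circle(B,8.00) ∩ circle(D,10.00): a=0.0742, h=7.9997
  candidates: C₊=(-3.1095,4.1252) cross=48.595; C₋=(4.5893,-9.9000) cross=-48.595
  mode + wants cross > 0 → take C=(-3.1095,4.1252) (cross=48.595)
ex = (C−B)/|BC| = (-0.4730,0.8810); ey = (-0.8810,-0.4730)
P = B + 1.36·ex + 1.84·ey = (-1.5896,-2.5953)

-1.59 -2.60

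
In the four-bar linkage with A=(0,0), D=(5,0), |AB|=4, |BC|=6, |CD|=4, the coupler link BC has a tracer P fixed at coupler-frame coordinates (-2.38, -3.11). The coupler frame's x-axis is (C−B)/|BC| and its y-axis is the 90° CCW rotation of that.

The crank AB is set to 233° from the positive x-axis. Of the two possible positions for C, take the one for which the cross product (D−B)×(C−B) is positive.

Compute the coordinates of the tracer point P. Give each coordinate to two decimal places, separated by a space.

-1.43 -6.99

A=(0,0), D=(5.00,0)
B = A + 4.00·(cos233°, sin233°) = (-2.4073, -3.1945)
|BD| = 8.0668
circle(B,6.00) ∩ circle(D,4.00): a=5.2730, h=2.8627
  candidates: C₊=(1.3010,1.5223) cross=23.093; C₋=(3.5683,-3.7350) cross=-23.093
  mode + wants cross > 0 → take C=(1.3010,1.5223) (cross=23.093)
ex = (C−B)/|BC| = (0.6180,0.7861); ey = (-0.7861,0.6180)
P = B + -2.38·ex + -3.11·ey = (-1.4333,-6.9877)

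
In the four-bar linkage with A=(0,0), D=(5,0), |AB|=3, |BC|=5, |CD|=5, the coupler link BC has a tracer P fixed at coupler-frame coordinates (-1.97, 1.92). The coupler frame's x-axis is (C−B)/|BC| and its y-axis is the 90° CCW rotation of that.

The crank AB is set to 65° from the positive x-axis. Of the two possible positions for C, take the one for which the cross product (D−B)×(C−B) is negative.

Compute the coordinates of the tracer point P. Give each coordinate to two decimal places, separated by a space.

3.46 4.38

A=(0,0), D=(5.00,0)
B = A + 3.00·(cos65°, sin65°) = (1.2679, 2.7189)
|BD| = 4.6175
circle(B,5.00) ∩ circle(D,5.00): a=2.3088, h=4.4350
  candidates: C₊=(5.7454,4.9441) cross=20.479; C₋=(0.5224,-2.2252) cross=-20.479
  mode - wants cross < 0 → take C=(0.5224,-2.2252) (cross=-20.479)
ex = (C−B)/|BC| = (-0.1491,-0.9888); ey = (0.9888,-0.1491)
P = B + -1.97·ex + 1.92·ey = (3.4601,4.3807)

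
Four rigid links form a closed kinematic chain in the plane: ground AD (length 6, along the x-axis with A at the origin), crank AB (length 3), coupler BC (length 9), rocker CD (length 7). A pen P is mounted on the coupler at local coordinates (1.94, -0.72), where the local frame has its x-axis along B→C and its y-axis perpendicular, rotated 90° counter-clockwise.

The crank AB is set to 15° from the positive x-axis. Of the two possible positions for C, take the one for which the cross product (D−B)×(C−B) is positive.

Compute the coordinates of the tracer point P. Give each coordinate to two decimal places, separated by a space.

A=(0,0), D=(6.00,0)
B = A + 3.00·(cos15°, sin15°) = (2.8978, 0.7765)
|BD| = 3.1979
circle(B,9.00) ∩ circle(D,7.00): a=6.6022, h=6.1164
  candidates: C₊=(10.7875,5.1068) cross=19.560; C₋=(7.8174,-6.7600) cross=-19.560
  mode + wants cross > 0 → take C=(10.7875,5.1068) (cross=19.560)
ex = (C−B)/|BC| = (0.8766,0.4812); ey = (-0.4812,0.8766)
P = B + 1.94·ex + -0.72·ey = (4.9449,1.0787)

4.94 1.08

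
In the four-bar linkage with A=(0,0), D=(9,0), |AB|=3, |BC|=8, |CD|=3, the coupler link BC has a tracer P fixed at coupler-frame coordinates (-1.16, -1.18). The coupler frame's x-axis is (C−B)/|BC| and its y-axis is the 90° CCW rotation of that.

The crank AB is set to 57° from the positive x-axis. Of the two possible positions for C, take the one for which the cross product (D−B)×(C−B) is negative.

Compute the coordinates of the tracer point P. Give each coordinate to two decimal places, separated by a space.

A=(0,0), D=(9.00,0)
B = A + 3.00·(cos57°, sin57°) = (1.6339, 2.5160)
|BD| = 7.7839
circle(B,8.00) ∩ circle(D,3.00): a=7.4249, h=2.9784
  candidates: C₊=(9.6230,2.9346) cross=23.184; C₋=(7.6975,-2.7025) cross=-23.184
  mode - wants cross < 0 → take C=(7.6975,-2.7025) (cross=-23.184)
ex = (C−B)/|BC| = (0.7579,-0.6523); ey = (0.6523,0.7579)
P = B + -1.16·ex + -1.18·ey = (-0.0150,2.3783)

-0.02 2.38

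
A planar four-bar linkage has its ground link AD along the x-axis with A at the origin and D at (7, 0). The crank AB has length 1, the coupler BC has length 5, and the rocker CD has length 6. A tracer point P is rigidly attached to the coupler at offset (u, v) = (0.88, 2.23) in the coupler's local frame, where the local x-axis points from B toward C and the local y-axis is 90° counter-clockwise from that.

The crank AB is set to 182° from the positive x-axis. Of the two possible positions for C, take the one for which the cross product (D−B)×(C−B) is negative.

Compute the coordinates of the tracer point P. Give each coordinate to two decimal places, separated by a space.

1.25 0.79

A=(0,0), D=(7.00,0)
B = A + 1.00·(cos182°, sin182°) = (-0.9994, -0.0349)
|BD| = 7.9995
circle(B,5.00) ∩ circle(D,6.00): a=3.3122, h=3.7456
  candidates: C₊=(2.2964,3.7251) cross=29.963; C₋=(2.3291,-3.7660) cross=-29.963
  mode - wants cross < 0 → take C=(2.3291,-3.7660) (cross=-29.963)
ex = (C−B)/|BC| = (0.6657,-0.7462); ey = (0.7462,0.6657)
P = B + 0.88·ex + 2.23·ey = (1.2505,0.7929)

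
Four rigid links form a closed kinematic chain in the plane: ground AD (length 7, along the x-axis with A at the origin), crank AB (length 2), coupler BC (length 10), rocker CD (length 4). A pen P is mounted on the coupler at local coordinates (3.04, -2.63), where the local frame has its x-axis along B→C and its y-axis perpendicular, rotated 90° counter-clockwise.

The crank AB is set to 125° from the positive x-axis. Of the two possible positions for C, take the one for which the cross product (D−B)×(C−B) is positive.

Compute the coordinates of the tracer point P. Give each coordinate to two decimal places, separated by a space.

2.36 -0.33

A=(0,0), D=(7.00,0)
B = A + 2.00·(cos125°, sin125°) = (-1.1472, 1.6383)
|BD| = 8.3102
circle(B,10.00) ∩ circle(D,4.00): a=9.2091, h=3.8977
  candidates: C₊=(8.6496,3.6440) cross=32.391; C₋=(7.1128,-3.9984) cross=-32.391
  mode + wants cross > 0 → take C=(8.6496,3.6440) (cross=32.391)
ex = (C−B)/|BC| = (0.9797,0.2006); ey = (-0.2006,0.9797)
P = B + 3.04·ex + -2.63·ey = (2.3586,-0.3285)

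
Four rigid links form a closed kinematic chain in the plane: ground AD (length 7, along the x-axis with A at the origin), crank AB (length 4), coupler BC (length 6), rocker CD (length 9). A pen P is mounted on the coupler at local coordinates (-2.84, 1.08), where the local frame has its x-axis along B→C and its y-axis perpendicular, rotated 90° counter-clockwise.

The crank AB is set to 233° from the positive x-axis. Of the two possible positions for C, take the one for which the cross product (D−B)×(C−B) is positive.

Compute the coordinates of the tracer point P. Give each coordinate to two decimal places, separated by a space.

A=(0,0), D=(7.00,0)
B = A + 4.00·(cos233°, sin233°) = (-2.4073, -3.1945)
|BD| = 9.9349
circle(B,6.00) ∩ circle(D,9.00): a=2.7027, h=5.3568
  candidates: C₊=(-1.5706,2.7468) cross=53.219; C₋=(1.8744,-7.3978) cross=-53.219
  mode + wants cross > 0 → take C=(-1.5706,2.7468) (cross=53.219)
ex = (C−B)/|BC| = (0.1394,0.9902); ey = (-0.9902,0.1394)
P = B + -2.84·ex + 1.08·ey = (-3.8727,-5.8562)

-3.87 -5.86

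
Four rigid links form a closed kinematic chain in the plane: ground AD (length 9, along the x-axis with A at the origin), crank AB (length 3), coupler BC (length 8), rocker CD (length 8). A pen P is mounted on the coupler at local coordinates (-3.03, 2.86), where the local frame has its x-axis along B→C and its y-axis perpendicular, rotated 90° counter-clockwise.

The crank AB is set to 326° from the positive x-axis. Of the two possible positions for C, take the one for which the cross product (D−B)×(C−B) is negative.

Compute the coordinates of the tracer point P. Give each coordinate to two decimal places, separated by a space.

A=(0,0), D=(9.00,0)
B = A + 3.00·(cos326°, sin326°) = (2.4871, -1.6776)
|BD| = 6.7255
circle(B,8.00) ∩ circle(D,8.00): a=3.3627, h=7.2589
  candidates: C₊=(3.9329,6.1907) cross=48.820; C₋=(7.5542,-7.8683) cross=-48.820
  mode - wants cross < 0 → take C=(7.5542,-7.8683) (cross=-48.820)
ex = (C−B)/|BC| = (0.6334,-0.7738); ey = (0.7738,0.6334)
P = B + -3.03·ex + 2.86·ey = (2.7811,2.4786)

2.78 2.48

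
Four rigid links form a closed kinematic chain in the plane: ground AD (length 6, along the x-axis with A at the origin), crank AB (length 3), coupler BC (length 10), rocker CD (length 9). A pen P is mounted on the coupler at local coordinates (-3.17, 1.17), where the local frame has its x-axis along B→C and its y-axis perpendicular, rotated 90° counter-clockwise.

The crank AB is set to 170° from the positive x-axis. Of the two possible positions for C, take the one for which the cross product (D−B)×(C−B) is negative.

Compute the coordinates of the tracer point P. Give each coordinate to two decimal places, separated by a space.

A=(0,0), D=(6.00,0)
B = A + 3.00·(cos170°, sin170°) = (-2.9544, 0.5209)
|BD| = 8.9696
circle(B,10.00) ∩ circle(D,9.00): a=5.5439, h=8.3226
  candidates: C₊=(3.0635,8.5075) cross=74.650; C₋=(2.0968,-8.1096) cross=-74.650
  mode - wants cross < 0 → take C=(2.0968,-8.1096) (cross=-74.650)
ex = (C−B)/|BC| = (0.5051,-0.8630); ey = (0.8630,0.5051)
P = B + -3.17·ex + 1.17·ey = (-3.5459,3.8478)

-3.55 3.85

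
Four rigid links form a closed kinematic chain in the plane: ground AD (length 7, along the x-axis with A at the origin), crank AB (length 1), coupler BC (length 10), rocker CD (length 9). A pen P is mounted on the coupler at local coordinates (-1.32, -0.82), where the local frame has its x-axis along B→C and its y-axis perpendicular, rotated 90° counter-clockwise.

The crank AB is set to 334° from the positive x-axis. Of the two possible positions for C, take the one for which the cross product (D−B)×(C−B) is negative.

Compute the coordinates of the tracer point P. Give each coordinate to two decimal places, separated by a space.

-0.49 0.26

A=(0,0), D=(7.00,0)
B = A + 1.00·(cos334°, sin334°) = (0.8988, -0.4384)
|BD| = 6.1169
circle(B,10.00) ∩ circle(D,9.00): a=4.6115, h=8.8732
  candidates: C₊=(4.8626,8.7425) cross=54.277; C₋=(6.1344,-8.9583) cross=-54.277
  mode - wants cross < 0 → take C=(6.1344,-8.9583) (cross=-54.277)
ex = (C−B)/|BC| = (0.5236,-0.8520); ey = (0.8520,0.5236)
P = B + -1.32·ex + -0.82·ey = (-0.4909,0.2569)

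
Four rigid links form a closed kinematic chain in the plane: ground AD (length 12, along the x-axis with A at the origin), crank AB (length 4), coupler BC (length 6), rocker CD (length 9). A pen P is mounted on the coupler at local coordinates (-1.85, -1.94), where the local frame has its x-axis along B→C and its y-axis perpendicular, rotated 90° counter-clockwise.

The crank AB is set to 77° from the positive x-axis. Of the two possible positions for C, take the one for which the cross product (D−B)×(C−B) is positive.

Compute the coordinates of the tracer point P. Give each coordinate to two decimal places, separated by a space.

A=(0,0), D=(12.00,0)
B = A + 4.00·(cos77°, sin77°) = (0.8998, 3.8975)
|BD| = 11.7646
circle(B,6.00) ∩ circle(D,9.00): a=3.9698, h=4.4990
  candidates: C₊=(6.1359,6.8273) cross=52.929; C₋=(3.1549,-1.6626) cross=-52.929
  mode + wants cross > 0 → take C=(6.1359,6.8273) (cross=52.929)
ex = (C−B)/|BC| = (0.8727,0.4883); ey = (-0.4883,0.8727)
P = B + -1.85·ex + -1.94·ey = (0.2327,1.3011)

0.23 1.30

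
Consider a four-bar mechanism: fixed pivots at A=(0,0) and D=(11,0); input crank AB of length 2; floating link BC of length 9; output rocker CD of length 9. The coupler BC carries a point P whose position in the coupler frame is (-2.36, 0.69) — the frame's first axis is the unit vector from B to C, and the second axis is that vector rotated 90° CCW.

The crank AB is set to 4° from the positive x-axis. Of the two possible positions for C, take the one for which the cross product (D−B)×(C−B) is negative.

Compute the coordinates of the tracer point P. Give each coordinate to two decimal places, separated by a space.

A=(0,0), D=(11.00,0)
B = A + 2.00·(cos4°, sin4°) = (1.9951, 0.1395)
|BD| = 9.0060
circle(B,9.00) ∩ circle(D,9.00): a=4.5030, h=7.7925
  candidates: C₊=(6.6183,7.8613) cross=70.179; C₋=(6.3768,-7.7218) cross=-70.179
  mode - wants cross < 0 → take C=(6.3768,-7.7218) (cross=-70.179)
ex = (C−B)/|BC| = (0.4869,-0.8735); ey = (0.8735,0.4869)
P = B + -2.36·ex + 0.69·ey = (1.4488,2.5369)

1.45 2.54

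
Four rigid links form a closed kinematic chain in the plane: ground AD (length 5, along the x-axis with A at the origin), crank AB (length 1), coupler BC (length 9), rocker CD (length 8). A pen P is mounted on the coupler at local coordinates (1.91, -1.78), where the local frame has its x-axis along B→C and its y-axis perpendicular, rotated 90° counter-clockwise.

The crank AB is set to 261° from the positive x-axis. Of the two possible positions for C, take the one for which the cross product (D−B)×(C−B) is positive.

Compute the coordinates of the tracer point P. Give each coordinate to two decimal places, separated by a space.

A=(0,0), D=(5.00,0)
B = A + 1.00·(cos261°, sin261°) = (-0.1564, -0.9877)
|BD| = 5.2502
circle(B,9.00) ∩ circle(D,8.00): a=4.2441, h=7.9365
  candidates: C₊=(2.5188,7.6055) cross=41.668; C₋=(5.5049,-7.9841) cross=-41.668
  mode + wants cross > 0 → take C=(2.5188,7.6055) (cross=41.668)
ex = (C−B)/|BC| = (0.2973,0.9548); ey = (-0.9548,0.2973)
P = B + 1.91·ex + -1.78·ey = (2.1109,0.3069)

2.11 0.31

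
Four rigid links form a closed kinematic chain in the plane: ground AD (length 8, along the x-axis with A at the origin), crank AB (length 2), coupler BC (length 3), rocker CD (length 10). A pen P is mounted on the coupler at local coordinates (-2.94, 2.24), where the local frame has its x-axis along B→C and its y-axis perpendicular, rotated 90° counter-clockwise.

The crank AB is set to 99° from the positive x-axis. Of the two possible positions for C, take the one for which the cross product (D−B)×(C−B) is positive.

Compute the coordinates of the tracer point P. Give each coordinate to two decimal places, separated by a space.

-2.17 -1.22

A=(0,0), D=(8.00,0)
B = A + 2.00·(cos99°, sin99°) = (-0.3129, 1.9754)
|BD| = 8.5443
circle(B,3.00) ∩ circle(D,10.00): a=-1.0530, h=2.8091
  candidates: C₊=(-0.6879,4.9518) cross=24.002; C₋=(-1.9868,-0.5142) cross=-24.002
  mode + wants cross > 0 → take C=(-0.6879,4.9518) (cross=24.002)
ex = (C−B)/|BC| = (-0.1250,0.9922); ey = (-0.9922,-0.1250)
P = B + -2.94·ex + 2.24·ey = (-2.1678,-1.2216)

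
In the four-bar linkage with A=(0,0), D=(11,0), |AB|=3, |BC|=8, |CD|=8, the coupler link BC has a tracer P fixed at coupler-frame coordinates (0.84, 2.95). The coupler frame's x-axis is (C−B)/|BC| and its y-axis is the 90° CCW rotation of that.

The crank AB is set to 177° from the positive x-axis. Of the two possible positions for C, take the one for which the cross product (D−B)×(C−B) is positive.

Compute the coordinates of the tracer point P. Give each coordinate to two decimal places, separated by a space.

A=(0,0), D=(11.00,0)
B = A + 3.00·(cos177°, sin177°) = (-2.9959, 0.1570)
|BD| = 13.9968
circle(B,8.00) ∩ circle(D,8.00): a=6.9984, h=3.8759
  candidates: C₊=(4.0455,3.9542) cross=54.250; C₋=(3.9586,-3.7972) cross=-54.250
  mode + wants cross > 0 → take C=(4.0455,3.9542) (cross=54.250)
ex = (C−B)/|BC| = (0.8802,0.4746); ey = (-0.4746,0.8802)
P = B + 0.84·ex + 2.95·ey = (-3.6567,3.1522)

-3.66 3.15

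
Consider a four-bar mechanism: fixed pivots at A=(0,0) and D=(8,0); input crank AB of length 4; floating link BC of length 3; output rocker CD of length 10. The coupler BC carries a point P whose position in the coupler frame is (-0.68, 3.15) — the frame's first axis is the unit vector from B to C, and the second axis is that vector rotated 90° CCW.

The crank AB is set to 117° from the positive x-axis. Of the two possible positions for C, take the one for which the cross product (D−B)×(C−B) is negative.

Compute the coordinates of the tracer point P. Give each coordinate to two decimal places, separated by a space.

A=(0,0), D=(8.00,0)
B = A + 4.00·(cos117°, sin117°) = (-1.8160, 3.5640)
|BD| = 10.4430
circle(B,3.00) ∩ circle(D,10.00): a=0.8645, h=2.8727
  candidates: C₊=(-0.0230,5.9693) cross=30.000; C₋=(-1.9838,0.5687) cross=-30.000
  mode - wants cross < 0 → take C=(-1.9838,0.5687) (cross=-30.000)
ex = (C−B)/|BC| = (-0.0560,-0.9984); ey = (0.9984,-0.0560)
P = B + -0.68·ex + 3.15·ey = (1.3672,4.0667)

1.37 4.07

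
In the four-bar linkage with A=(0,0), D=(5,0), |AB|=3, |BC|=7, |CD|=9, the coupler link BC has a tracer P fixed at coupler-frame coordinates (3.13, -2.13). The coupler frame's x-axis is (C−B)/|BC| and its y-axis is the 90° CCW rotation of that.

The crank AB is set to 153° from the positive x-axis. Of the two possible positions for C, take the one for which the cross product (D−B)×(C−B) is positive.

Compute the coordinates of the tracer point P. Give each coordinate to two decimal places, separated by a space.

0.59 3.28

A=(0,0), D=(5.00,0)
B = A + 3.00·(cos153°, sin153°) = (-2.6730, 1.3620)
|BD| = 7.7930
circle(B,7.00) ∩ circle(D,9.00): a=1.8433, h=6.7529
  candidates: C₊=(0.3222,7.6888) cross=52.625; C₋=(-2.0383,-5.6092) cross=-52.625
  mode + wants cross > 0 → take C=(0.3222,7.6888) (cross=52.625)
ex = (C−B)/|BC| = (0.4279,0.9038); ey = (-0.9038,0.4279)
P = B + 3.13·ex + -2.13·ey = (0.5914,3.2796)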